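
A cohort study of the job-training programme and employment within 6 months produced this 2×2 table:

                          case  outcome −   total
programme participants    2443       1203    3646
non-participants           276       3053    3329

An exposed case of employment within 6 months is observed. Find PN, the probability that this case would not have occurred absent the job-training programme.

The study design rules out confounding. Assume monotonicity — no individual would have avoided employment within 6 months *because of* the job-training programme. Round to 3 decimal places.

p₁ = P(outcome | exposed) = 2443/3646 = 0.67005
p₀ = P(outcome | unexposed) = 276/3329 = 0.082908
Under exogeneity and monotonicity, PN = (p₁ − p₀)/p₁.
PN = (0.67005 − 0.082908) / 0.67005 ≈ 0.8763

PN ≈ 0.876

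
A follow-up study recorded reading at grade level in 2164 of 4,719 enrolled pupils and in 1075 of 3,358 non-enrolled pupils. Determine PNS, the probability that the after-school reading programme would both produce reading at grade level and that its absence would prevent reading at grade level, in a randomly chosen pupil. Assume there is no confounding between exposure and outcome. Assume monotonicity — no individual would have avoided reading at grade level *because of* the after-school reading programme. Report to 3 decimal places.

p₁ = P(outcome | exposed) = 2164/4719 = 0.45857
p₀ = P(outcome | unexposed) = 1075/3358 = 0.32013
Under exogeneity and monotonicity, PNS = p₁ − p₀.
PNS = 0.45857 − 0.32013 = 0.13844

PNS ≈ 0.138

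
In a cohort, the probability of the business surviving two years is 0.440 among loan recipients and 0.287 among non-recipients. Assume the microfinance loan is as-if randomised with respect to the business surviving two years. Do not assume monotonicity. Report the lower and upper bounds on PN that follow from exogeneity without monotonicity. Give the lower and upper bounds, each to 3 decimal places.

0.348 ≤ PN ≤ 1.000

Let p₁ = 0.44, p₀ = 0.287.
Under exogeneity alone the bounds on PN are max{0,(p₁−p₀)/p₁} ≤ PN ≤ min{1,(1−p₀)/p₁}.
  lower = (p₁ − p₀)/p₁ = 0.153 / 0.44 ≈ 0.3477
  upper = min{1, (1 − p₀)/p₁} = 0.713 / 0.44 ≈ 1.6205 → capped at 1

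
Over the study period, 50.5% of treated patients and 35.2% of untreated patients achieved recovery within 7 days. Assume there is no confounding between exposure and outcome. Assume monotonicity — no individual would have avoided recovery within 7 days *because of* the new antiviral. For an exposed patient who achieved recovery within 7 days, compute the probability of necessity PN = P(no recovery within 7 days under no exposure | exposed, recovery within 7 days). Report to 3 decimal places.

p₁ = 0.505, p₀ = 0.352.
Under exogeneity and monotonicity, PN = (p₁ − p₀) / p₁.
PN = (0.505 − 0.352) / 0.505 = 0.153 / 0.505 ≈ 0.3030

PN ≈ 0.303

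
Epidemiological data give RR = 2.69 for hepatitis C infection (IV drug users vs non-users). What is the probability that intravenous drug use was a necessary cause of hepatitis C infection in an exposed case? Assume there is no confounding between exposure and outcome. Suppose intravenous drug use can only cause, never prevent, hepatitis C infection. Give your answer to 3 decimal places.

Under exogeneity and monotonicity, PN = (RR − 1) / RR = 1 − 1/RR.
PN = (2.69 − 1) / 2.69 = 1.69 / 2.69 ≈ 0.6283

PN ≈ 0.628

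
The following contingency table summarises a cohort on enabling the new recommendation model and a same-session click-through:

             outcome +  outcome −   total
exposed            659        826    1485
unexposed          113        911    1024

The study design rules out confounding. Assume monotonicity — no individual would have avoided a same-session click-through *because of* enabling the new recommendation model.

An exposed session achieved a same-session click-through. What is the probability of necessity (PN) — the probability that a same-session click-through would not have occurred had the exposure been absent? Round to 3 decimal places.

PN ≈ 0.751

p₁ = P(outcome | exposed) = 659/1485 = 0.44377
p₀ = P(outcome | unexposed) = 113/1024 = 0.11035
Under exogeneity and monotonicity, PN = (p₁ − p₀) / p₁.
PN = (0.44377 − 0.11035) / 0.44377 = 0.33342 / 0.44377 ≈ 0.7513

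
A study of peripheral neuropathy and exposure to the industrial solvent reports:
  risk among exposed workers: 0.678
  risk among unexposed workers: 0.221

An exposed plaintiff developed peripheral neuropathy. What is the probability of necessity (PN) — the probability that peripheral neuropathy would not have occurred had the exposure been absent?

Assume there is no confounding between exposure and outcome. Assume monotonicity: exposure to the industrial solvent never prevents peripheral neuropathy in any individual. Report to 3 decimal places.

Let p₁ = 0.678, p₀ = 0.221.
Under exogeneity and monotonicity, PN = (p₁ − p₀) / p₁.
PN = (0.678 − 0.221) / 0.678 = 0.457 / 0.678 ≈ 0.6740

PN ≈ 0.674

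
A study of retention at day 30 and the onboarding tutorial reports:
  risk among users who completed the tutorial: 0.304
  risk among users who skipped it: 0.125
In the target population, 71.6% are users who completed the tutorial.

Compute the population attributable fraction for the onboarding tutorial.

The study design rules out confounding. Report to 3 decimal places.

PAF ≈ 0.506

Let p₁ = 0.304, p₀ = 0.125.
Overall risk P(Y=1) = π·p₁ + (1−π)·p₀ = 0.716×0.304 + 0.284×0.125 = 0.25316.
Under exogeneity, PAF = [P(Y=1) − p₀] / P(Y=1).
PAF = (0.25316 − 0.125) / 0.25316 ≈ 0.5062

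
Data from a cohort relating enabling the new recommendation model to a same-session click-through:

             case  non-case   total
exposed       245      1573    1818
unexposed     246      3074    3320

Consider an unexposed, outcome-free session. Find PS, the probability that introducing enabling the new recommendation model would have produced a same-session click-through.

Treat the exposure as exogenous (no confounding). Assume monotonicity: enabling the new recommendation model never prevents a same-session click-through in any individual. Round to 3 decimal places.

p₁ = P(outcome | exposed) = 245/1818 = 0.13476
p₀ = P(outcome | unexposed) = 246/3320 = 0.074096
Under exogeneity and monotonicity, PS = (p₁ − p₀)/(1 − p₀).
PS = (0.13476 − 0.074096) / 0.9259 ≈ 0.0655

PS ≈ 0.066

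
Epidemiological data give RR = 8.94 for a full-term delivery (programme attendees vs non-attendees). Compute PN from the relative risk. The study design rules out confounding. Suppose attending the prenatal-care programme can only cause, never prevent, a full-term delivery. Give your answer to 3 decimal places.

PN ≈ 0.888

Under exogeneity and monotonicity, PN = (RR − 1) / RR = 1 − 1/RR.
PN = (8.94 − 1) / 8.94 = 7.94 / 8.94 ≈ 0.8881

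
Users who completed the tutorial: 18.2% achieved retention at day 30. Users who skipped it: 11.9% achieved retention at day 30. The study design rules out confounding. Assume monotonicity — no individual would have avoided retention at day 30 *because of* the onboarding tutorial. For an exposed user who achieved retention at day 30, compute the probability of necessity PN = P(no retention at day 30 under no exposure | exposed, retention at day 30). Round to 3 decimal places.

p₁ = 0.182, p₀ = 0.119.
Under exogeneity and monotonicity, PN = (p₁ − p₀) / p₁.
PN = (0.182 − 0.119) / 0.182 = 0.063 / 0.182 ≈ 0.3462

PN ≈ 0.346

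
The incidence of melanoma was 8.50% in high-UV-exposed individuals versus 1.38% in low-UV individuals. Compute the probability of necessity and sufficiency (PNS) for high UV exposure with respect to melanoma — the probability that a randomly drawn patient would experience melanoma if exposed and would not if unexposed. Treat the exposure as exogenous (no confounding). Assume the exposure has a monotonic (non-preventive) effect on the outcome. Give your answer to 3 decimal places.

PNS ≈ 0.071

p₁ = 0.085, p₀ = 0.0138.
Under exogeneity and monotonicity, PNS = p₁ − p₀.
PNS = 0.085 − 0.0138 = 0.0712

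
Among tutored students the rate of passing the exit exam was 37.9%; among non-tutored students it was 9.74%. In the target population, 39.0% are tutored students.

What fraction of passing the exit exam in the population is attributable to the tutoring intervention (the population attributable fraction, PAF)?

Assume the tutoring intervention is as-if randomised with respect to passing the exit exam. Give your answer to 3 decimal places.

p₁ = 0.379, p₀ = 0.0974.
Overall risk P(Y=1) = π·p₁ + (1−π)·p₀ = 0.39×0.379 + 0.61×0.0974 = 0.20722.
Under exogeneity, PAF = [P(Y=1) − p₀] / P(Y=1).
PAF = (0.20722 − 0.0974) / 0.20722 ≈ 0.5300

PAF ≈ 0.530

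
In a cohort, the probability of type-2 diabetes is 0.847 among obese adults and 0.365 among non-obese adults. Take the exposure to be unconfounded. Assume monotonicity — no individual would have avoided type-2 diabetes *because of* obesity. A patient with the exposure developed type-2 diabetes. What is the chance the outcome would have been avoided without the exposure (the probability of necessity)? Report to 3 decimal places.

PN ≈ 0.569

Let p₁ = 0.847, p₀ = 0.365.
Under exogeneity and monotonicity, PN = (p₁ − p₀) / p₁.
PN = (0.847 − 0.365) / 0.847 = 0.482 / 0.847 ≈ 0.5691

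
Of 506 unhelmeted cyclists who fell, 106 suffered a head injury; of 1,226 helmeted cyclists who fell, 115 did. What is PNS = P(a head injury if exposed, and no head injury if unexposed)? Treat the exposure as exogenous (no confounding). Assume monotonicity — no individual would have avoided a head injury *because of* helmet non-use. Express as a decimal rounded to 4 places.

p₁ = P(outcome | exposed) = 106/506 = 0.20949
p₀ = P(outcome | unexposed) = 115/1226 = 0.093801
Under exogeneity and monotonicity, PNS = p₁ − p₀.
PNS = 0.20949 − 0.093801 = 0.11569

PNS ≈ 0.1157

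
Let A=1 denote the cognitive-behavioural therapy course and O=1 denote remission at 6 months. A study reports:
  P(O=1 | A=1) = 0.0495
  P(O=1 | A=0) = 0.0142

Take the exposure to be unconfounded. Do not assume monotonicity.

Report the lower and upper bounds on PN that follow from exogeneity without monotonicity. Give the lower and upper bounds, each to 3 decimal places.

0.713 ≤ PN ≤ 1.000

Let p₁ = 0.0495, p₀ = 0.0142.
Under exogeneity alone the bounds on PN are max{0,(p₁−p₀)/p₁} ≤ PN ≤ min{1,(1−p₀)/p₁}.
  lower = (p₁ − p₀)/p₁ = 0.0353 / 0.0495 ≈ 0.7131
  upper = min{1, (1 − p₀)/p₁} = 0.9858 / 0.0495 ≈ 19.9152 → capped at 1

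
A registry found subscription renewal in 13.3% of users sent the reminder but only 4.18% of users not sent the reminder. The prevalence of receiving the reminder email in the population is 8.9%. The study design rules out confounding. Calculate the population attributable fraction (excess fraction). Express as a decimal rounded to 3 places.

p₁ = 0.133, p₀ = 0.0418.
Overall risk P(Y=1) = π·p₁ + (1−π)·p₀ = 0.089×0.133 + 0.911×0.0418 = 0.049917.
Under exogeneity, PAF = [P(Y=1) − p₀] / P(Y=1).
PAF = (0.049917 − 0.0418) / 0.049917 ≈ 0.1626

PAF ≈ 0.163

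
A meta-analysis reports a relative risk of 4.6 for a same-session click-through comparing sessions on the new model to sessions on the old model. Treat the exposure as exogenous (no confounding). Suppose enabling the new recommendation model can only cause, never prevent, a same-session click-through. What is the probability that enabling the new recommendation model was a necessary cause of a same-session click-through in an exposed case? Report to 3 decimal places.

Under exogeneity and monotonicity, PN = (RR − 1) / RR = 1 − 1/RR.
PN = (4.6 − 1) / 4.6 = 3.6 / 4.6 ≈ 0.7826

PN ≈ 0.783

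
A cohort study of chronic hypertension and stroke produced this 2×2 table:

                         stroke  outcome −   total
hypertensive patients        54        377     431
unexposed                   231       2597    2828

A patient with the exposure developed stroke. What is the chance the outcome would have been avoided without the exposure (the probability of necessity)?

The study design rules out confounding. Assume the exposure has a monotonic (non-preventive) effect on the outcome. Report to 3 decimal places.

p₁ = P(outcome | exposed) = 54/431 = 0.12529
p₀ = P(outcome | unexposed) = 231/2828 = 0.081683
Under exogeneity and monotonicity, PN = (p₁ − p₀)/p₁.
PN = (0.12529 − 0.081683) / 0.12529 ≈ 0.3480

PN ≈ 0.348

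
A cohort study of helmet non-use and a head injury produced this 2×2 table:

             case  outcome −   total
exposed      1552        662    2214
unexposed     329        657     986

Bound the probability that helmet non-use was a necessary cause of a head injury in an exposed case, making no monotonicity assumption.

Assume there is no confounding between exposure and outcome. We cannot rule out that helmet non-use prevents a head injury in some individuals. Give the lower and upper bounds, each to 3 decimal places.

0.524 ≤ PN ≤ 0.951

p₁ = P(outcome | exposed) = 1552/2214 = 0.70099
p₀ = P(outcome | unexposed) = 329/986 = 0.33367
Under exogeneity alone the bounds on PN are max{0,(p₁−p₀)/p₁} ≤ PN ≤ min{1,(1−p₀)/p₁}.
  lower = (p₁ − p₀)/p₁ = 0.36732 / 0.70099 ≈ 0.5240
  upper = min{1, (1 − p₀)/p₁} = 0.66633 / 0.70099 ≈ 0.9505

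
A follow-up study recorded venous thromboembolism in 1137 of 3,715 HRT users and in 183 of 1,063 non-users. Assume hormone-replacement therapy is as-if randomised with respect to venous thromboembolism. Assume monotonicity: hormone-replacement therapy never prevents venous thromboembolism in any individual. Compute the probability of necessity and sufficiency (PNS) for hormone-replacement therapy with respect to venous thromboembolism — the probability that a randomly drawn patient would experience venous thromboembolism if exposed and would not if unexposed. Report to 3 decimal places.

PNS ≈ 0.134

p₁ = P(outcome | exposed) = 1137/3715 = 0.30606
p₀ = P(outcome | unexposed) = 183/1063 = 0.17215
Under exogeneity and monotonicity, PNS = p₁ − p₀.
PNS = 0.30606 − 0.17215 = 0.1339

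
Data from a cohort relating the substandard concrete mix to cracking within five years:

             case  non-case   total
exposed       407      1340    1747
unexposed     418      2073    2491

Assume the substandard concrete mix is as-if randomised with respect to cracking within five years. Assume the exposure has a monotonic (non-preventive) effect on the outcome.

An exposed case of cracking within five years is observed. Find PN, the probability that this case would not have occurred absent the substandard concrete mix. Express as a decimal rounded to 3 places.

p₁ = P(outcome | exposed) = 407/1747 = 0.23297
p₀ = P(outcome | unexposed) = 418/2491 = 0.1678
Under exogeneity and monotonicity, PN = (p₁ − p₀) / p₁.
PN = (0.23297 − 0.1678) / 0.23297 = 0.065167 / 0.23297 ≈ 0.2797

PN ≈ 0.280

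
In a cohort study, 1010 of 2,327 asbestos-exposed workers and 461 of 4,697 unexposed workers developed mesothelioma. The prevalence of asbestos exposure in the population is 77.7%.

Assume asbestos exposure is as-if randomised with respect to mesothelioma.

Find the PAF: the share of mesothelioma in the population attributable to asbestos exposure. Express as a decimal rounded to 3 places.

PAF ≈ 0.727

p₁ = P(outcome | exposed) = 1010/2327 = 0.43404
p₀ = P(outcome | unexposed) = 461/4697 = 0.098148
Overall risk P(Y=1) = π·p₁ + (1−π)·p₀ = 0.777×0.43404 + 0.223×0.098148 = 0.35913.
Under exogeneity, PAF = [P(Y=1) − p₀] / P(Y=1).
PAF = (0.35913 − 0.098148) / 0.35913 ≈ 0.7267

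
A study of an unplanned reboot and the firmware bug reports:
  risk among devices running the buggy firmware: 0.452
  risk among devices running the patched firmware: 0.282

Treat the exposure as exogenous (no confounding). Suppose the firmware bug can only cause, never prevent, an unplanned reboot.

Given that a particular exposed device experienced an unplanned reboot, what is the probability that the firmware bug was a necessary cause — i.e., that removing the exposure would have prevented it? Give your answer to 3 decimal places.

Let p₁ = 0.452, p₀ = 0.282.
Under exogeneity and monotonicity, PN = (p₁ − p₀) / p₁.
PN = (0.452 − 0.282) / 0.452 = 0.17 / 0.452 ≈ 0.3761

PN ≈ 0.376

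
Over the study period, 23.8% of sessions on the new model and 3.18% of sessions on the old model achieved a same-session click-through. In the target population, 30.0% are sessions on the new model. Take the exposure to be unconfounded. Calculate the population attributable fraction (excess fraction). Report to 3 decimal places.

p₁ = 0.238, p₀ = 0.0318.
Overall risk P(Y=1) = π·p₁ + (1−π)·p₀ = 0.3×0.238 + 0.7×0.0318 = 0.09366.
Under exogeneity, PAF = [P(Y=1) − p₀] / P(Y=1).
PAF = (0.09366 − 0.0318) / 0.09366 ≈ 0.6605

PAF ≈ 0.660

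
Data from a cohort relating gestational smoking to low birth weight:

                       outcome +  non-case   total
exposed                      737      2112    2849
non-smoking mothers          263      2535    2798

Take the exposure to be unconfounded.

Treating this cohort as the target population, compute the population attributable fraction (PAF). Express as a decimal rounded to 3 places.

p₁ = P(outcome | exposed) = 737/2849 = 0.25869
p₀ = P(outcome | unexposed) = 263/2798 = 0.093996
Exposure prevalence π = 2849/5647 = 0.50452; overall risk P(Y=1) = 0.17709.
Under exogeneity, PAF = [P(Y=1) − p₀]/P(Y=1).
PAF = (0.17709 − 0.093996) / 0.17709 ≈ 0.4692

PAF ≈ 0.469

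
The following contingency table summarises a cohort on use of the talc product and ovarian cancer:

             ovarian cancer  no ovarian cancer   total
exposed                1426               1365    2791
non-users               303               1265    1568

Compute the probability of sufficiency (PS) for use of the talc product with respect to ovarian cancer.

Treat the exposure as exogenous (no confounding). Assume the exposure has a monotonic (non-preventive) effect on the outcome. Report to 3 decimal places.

p₁ = P(outcome | exposed) = 1426/2791 = 0.51093
p₀ = P(outcome | unexposed) = 303/1568 = 0.19324
Under exogeneity and monotonicity, PS = (p₁ − p₀)/(1 − p₀).
PS = (0.51093 − 0.19324) / 0.80676 ≈ 0.3938

PS ≈ 0.394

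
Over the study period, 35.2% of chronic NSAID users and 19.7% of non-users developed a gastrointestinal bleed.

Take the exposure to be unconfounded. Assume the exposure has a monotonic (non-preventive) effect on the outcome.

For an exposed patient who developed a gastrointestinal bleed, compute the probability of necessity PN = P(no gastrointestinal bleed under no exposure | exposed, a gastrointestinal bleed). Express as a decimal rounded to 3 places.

p₁ = 0.352, p₀ = 0.197.
Under exogeneity and monotonicity, PN = (p₁ − p₀) / p₁.
PN = (0.352 − 0.197) / 0.352 = 0.155 / 0.352 ≈ 0.4403

PN ≈ 0.440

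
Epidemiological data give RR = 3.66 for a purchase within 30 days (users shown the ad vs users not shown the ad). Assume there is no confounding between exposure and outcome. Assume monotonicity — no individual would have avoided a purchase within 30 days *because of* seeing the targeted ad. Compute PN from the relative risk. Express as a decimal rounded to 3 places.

Under exogeneity and monotonicity, PN = (RR − 1) / RR = 1 − 1/RR.
PN = (3.66 − 1) / 3.66 = 2.66 / 3.66 ≈ 0.7268

PN ≈ 0.727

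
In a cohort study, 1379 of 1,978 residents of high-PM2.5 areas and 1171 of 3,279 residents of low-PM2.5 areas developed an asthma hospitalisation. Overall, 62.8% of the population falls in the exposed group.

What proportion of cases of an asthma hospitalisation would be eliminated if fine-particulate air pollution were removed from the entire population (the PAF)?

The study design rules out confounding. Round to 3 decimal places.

p₁ = P(outcome | exposed) = 1379/1978 = 0.69717
p₀ = P(outcome | unexposed) = 1171/3279 = 0.35712
Overall risk P(Y=1) = π·p₁ + (1−π)·p₀ = 0.628×0.69717 + 0.372×0.35712 = 0.57067.
Under exogeneity, PAF = [P(Y=1) − p₀] / P(Y=1).
PAF = (0.57067 − 0.35712) / 0.57067 ≈ 0.3742

PAF ≈ 0.374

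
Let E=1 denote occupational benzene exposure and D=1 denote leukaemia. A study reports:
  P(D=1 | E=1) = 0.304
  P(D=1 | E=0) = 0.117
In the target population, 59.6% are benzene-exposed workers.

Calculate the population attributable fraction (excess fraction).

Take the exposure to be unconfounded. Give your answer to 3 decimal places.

PAF ≈ 0.488

Let p₁ = 0.304, p₀ = 0.117.
Overall risk P(Y=1) = π·p₁ + (1−π)·p₀ = 0.596×0.304 + 0.404×0.117 = 0.22845.
Under exogeneity, PAF = [P(Y=1) − p₀] / P(Y=1).
PAF = (0.22845 − 0.117) / 0.22845 ≈ 0.4879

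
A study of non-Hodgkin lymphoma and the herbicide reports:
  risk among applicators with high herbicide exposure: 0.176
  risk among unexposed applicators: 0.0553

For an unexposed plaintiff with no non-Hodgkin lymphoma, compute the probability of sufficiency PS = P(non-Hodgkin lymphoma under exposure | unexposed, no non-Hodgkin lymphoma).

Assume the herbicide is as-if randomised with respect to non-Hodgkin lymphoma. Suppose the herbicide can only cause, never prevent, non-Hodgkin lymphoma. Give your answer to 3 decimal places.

PS ≈ 0.128

Let p₁ = 0.176, p₀ = 0.0553.
Under exogeneity and monotonicity, PS = (p₁ − p₀) / (1 − p₀).
PS = (0.176 − 0.0553) / (1 − 0.0553) = 0.1207 / 0.9447 ≈ 0.1278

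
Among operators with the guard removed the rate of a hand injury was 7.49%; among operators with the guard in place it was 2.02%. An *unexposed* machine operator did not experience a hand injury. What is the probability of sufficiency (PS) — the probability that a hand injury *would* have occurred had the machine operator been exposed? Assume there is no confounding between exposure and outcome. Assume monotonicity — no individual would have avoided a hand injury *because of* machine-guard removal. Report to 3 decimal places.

PS ≈ 0.056

p₁ = 0.0749, p₀ = 0.0202.
Under exogeneity and monotonicity, PS = (p₁ − p₀) / (1 − p₀).
PS = (0.0749 − 0.0202) / (1 − 0.0202) = 0.0547 / 0.9798 ≈ 0.0558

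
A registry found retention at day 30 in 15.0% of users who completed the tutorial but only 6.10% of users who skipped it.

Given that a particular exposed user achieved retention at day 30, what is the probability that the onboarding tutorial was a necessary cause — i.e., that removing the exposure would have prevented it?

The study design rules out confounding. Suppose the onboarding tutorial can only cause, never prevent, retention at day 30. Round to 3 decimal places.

PN ≈ 0.593

p₁ = 0.15, p₀ = 0.061.
Under exogeneity and monotonicity, PN = (p₁ − p₀) / p₁.
PN = (0.15 − 0.061) / 0.15 = 0.089 / 0.15 ≈ 0.5933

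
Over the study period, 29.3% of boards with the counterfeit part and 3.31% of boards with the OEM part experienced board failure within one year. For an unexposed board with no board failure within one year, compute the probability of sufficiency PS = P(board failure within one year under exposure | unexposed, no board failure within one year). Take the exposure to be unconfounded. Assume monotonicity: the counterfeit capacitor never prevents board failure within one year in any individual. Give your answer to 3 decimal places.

PS ≈ 0.269

p₁ = 0.293, p₀ = 0.0331.
Under exogeneity and monotonicity, PS = (p₁ − p₀) / (1 − p₀).
PS = (0.293 − 0.0331) / (1 − 0.0331) = 0.2599 / 0.9669 ≈ 0.2688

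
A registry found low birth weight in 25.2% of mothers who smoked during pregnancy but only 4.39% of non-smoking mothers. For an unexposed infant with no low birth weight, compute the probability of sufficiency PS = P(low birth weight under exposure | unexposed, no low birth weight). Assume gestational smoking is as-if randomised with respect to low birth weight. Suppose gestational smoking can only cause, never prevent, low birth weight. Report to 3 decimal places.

p₁ = 0.252, p₀ = 0.0439.
Under exogeneity and monotonicity, PS = (p₁ − p₀) / (1 − p₀).
PS = (0.252 − 0.0439) / (1 − 0.0439) = 0.2081 / 0.9561 ≈ 0.2177

PS ≈ 0.218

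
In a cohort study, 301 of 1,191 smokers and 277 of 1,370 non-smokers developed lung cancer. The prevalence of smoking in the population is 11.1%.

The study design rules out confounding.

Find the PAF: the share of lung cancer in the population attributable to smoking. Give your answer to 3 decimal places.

PAF ≈ 0.027

p₁ = P(outcome | exposed) = 301/1191 = 0.25273
p₀ = P(outcome | unexposed) = 277/1370 = 0.20219
Overall risk P(Y=1) = π·p₁ + (1−π)·p₀ = 0.111×0.25273 + 0.889×0.20219 = 0.2078.
Under exogeneity, PAF = [P(Y=1) − p₀] / P(Y=1).
PAF = (0.2078 − 0.20219) / 0.2078 ≈ 0.0270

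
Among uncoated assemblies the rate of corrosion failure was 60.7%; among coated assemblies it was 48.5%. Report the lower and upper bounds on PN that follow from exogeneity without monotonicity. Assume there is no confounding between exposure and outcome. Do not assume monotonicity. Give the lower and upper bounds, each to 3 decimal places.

0.201 ≤ PN ≤ 0.848

p₁ = 0.607, p₀ = 0.485.
Under exogeneity alone the bounds on PN are max{0,(p₁−p₀)/p₁} ≤ PN ≤ min{1,(1−p₀)/p₁}.
  lower = (p₁ − p₀)/p₁ = 0.122 / 0.607 ≈ 0.2010
  upper = min{1, (1 − p₀)/p₁} = 0.515 / 0.607 ≈ 0.8484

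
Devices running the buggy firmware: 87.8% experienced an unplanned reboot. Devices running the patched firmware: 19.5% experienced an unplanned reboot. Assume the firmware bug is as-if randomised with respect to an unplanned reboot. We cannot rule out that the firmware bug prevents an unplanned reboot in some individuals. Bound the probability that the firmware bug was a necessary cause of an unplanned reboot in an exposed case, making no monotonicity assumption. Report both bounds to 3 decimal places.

p₁ = 0.878, p₀ = 0.195.
Under exogeneity alone the bounds on PN are max{0,(p₁−p₀)/p₁} ≤ PN ≤ min{1,(1−p₀)/p₁}.
  lower = (p₁ − p₀)/p₁ = 0.683 / 0.878 ≈ 0.7779
  upper = min{1, (1 − p₀)/p₁} = 0.805 / 0.878 ≈ 0.9169

0.778 ≤ PN ≤ 0.917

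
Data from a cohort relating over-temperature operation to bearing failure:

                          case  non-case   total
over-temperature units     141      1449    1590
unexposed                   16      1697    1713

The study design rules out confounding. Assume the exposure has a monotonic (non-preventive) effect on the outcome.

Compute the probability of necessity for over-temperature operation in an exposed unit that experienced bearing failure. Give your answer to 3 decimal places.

p₁ = P(outcome | exposed) = 141/1590 = 0.088679
p₀ = P(outcome | unexposed) = 16/1713 = 0.0093403
Under exogeneity and monotonicity, PN = (p₁ − p₀) / p₁.
PN = (0.088679 − 0.0093403) / 0.088679 = 0.079339 / 0.088679 ≈ 0.8947

PN ≈ 0.895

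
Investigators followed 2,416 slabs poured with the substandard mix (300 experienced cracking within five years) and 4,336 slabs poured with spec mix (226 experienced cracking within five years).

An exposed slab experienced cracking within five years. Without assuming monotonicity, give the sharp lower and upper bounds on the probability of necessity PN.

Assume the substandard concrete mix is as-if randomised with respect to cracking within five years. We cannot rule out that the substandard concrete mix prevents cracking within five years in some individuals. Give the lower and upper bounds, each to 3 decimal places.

p₁ = P(outcome | exposed) = 300/2416 = 0.12417
p₀ = P(outcome | unexposed) = 226/4336 = 0.052122
Under exogeneity alone the bounds on PN are max{0,(p₁−p₀)/p₁} ≤ PN ≤ min{1,(1−p₀)/p₁}.
  lower = (p₁ − p₀)/p₁ = 0.07205 / 0.12417 ≈ 0.5802
  upper = min{1, (1 − p₀)/p₁} = 0.94788 / 0.12417 ≈ 7.6336 → capped at 1

0.580 ≤ PN ≤ 1.000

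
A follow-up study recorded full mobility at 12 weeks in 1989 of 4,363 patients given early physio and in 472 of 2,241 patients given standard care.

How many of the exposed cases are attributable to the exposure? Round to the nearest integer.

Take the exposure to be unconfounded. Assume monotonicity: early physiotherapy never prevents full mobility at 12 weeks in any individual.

p₁ = P(outcome | exposed) = 1989/4363 = 0.45588
p₀ = P(outcome | unexposed) = 472/2241 = 0.21062
PN = (p₁ − p₀)/p₁ = (0.45588 − 0.21062) / 0.45588 ≈ 0.53799.
Attributable cases ≈ PN × (exposed cases) = 0.53799 × 1989 ≈ 1070.06.

about 1070 cases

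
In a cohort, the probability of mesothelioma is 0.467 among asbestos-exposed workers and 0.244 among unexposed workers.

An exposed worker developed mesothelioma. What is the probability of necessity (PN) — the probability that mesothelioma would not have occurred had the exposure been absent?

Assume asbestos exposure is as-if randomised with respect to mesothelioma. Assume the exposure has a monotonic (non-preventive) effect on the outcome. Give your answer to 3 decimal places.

Let p₁ = 0.467, p₀ = 0.244.
Under exogeneity and monotonicity, PN = (p₁ − p₀) / p₁.
PN = (0.467 − 0.244) / 0.467 = 0.223 / 0.467 ≈ 0.4775

PN ≈ 0.478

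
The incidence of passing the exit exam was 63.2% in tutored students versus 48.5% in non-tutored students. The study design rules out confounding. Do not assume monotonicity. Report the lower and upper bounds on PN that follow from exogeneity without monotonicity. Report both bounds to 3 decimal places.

0.233 ≤ PN ≤ 0.815

p₁ = 0.632, p₀ = 0.485.
Under exogeneity alone the bounds on PN are max{0,(p₁−p₀)/p₁} ≤ PN ≤ min{1,(1−p₀)/p₁}.
  lower = (p₁ − p₀)/p₁ = 0.147 / 0.632 ≈ 0.2326
  upper = min{1, (1 − p₀)/p₁} = 0.515 / 0.632 ≈ 0.8149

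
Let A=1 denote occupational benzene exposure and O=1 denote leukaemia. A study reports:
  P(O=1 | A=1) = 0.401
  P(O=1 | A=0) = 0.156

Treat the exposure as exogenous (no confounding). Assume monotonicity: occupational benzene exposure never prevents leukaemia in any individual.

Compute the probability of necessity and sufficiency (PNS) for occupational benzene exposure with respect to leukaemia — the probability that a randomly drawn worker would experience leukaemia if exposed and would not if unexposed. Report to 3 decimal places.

PNS ≈ 0.245

Let p₁ = 0.401, p₀ = 0.156.
Under exogeneity and monotonicity, PNS = p₁ − p₀.
PNS = 0.401 − 0.156 = 0.245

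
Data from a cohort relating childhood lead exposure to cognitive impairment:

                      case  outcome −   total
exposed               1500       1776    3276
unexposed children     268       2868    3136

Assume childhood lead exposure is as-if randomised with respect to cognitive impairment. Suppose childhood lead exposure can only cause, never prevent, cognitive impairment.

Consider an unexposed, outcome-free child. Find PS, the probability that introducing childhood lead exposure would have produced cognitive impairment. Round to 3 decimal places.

p₁ = P(outcome | exposed) = 1500/3276 = 0.45788
p₀ = P(outcome | unexposed) = 268/3136 = 0.085459
Under exogeneity and monotonicity, PS = (p₁ − p₀) / (1 − p₀).
PS = (0.45788 − 0.085459) / (1 − 0.085459) = 0.37242 / 0.91454 ≈ 0.4072

PS ≈ 0.407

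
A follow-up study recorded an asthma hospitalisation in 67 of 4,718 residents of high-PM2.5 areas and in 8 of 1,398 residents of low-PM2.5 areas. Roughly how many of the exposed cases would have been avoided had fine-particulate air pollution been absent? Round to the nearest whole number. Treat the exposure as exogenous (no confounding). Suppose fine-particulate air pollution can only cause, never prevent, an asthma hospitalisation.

p₁ = P(outcome | exposed) = 67/4718 = 0.014201
p₀ = P(outcome | unexposed) = 8/1398 = 0.0057225
PN = (p₁ − p₀)/p₁ = (0.014201 − 0.0057225) / 0.014201 ≈ 0.59704.
Attributable cases ≈ PN × (exposed cases) = 0.59704 × 67 ≈ 40.00.

about 40 cases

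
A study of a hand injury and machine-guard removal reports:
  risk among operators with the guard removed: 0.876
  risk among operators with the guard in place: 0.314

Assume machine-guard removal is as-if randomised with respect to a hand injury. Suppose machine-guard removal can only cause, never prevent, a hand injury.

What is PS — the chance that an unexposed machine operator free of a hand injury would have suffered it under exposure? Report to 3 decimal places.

PS ≈ 0.819

Let p₁ = 0.876, p₀ = 0.314.
Under exogeneity and monotonicity, PS = (p₁ − p₀) / (1 − p₀).
PS = (0.876 − 0.314) / (1 − 0.314) = 0.562 / 0.686 ≈ 0.8192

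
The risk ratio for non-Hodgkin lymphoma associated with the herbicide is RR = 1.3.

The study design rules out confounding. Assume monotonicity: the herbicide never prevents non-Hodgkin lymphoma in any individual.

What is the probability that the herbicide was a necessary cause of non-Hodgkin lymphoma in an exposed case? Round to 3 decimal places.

Under exogeneity and monotonicity, PN = (RR − 1) / RR = 1 − 1/RR.
PN = (1.3 − 1) / 1.3 = 0.3 / 1.3 ≈ 0.2308

PN ≈ 0.231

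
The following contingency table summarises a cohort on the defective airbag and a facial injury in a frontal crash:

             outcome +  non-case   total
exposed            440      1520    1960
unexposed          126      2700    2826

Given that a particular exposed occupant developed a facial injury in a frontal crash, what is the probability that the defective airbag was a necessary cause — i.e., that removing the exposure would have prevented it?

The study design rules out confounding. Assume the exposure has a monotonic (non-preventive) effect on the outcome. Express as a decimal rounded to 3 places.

PN ≈ 0.801

p₁ = P(outcome | exposed) = 440/1960 = 0.22449
p₀ = P(outcome | unexposed) = 126/2826 = 0.044586
Under exogeneity and monotonicity, PN = (p₁ − p₀) / p₁.
PN = (0.22449 − 0.044586) / 0.22449 = 0.1799 / 0.22449 ≈ 0.8014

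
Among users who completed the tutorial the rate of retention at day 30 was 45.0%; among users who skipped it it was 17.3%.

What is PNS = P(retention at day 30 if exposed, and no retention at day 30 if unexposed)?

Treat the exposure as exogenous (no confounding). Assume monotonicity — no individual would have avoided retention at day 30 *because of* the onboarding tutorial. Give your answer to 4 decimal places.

p₁ = 0.45, p₀ = 0.173.
Under exogeneity and monotonicity, PNS = p₁ − p₀.
PNS = 0.45 − 0.173 = 0.277

PNS ≈ 0.2770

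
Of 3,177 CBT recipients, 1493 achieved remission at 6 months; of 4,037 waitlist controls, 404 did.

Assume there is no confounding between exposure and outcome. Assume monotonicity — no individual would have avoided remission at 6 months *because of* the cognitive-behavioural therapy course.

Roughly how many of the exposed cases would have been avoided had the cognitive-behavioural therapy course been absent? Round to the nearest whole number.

about 1175 cases

p₁ = P(outcome | exposed) = 1493/3177 = 0.46994
p₀ = P(outcome | unexposed) = 404/4037 = 0.10007
PN = (p₁ − p₀)/p₁ = (0.46994 − 0.10007) / 0.46994 ≈ 0.78705.
Attributable cases ≈ PN × (exposed cases) = 0.78705 × 1493 ≈ 1175.06.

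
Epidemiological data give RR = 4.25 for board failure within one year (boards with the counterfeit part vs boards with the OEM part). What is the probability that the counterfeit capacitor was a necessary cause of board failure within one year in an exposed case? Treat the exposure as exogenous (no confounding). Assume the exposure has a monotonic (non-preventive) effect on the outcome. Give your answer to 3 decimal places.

PN ≈ 0.765

Under exogeneity and monotonicity, PN = (RR − 1) / RR = 1 − 1/RR.
PN = (4.25 − 1) / 4.25 = 3.25 / 4.25 ≈ 0.7647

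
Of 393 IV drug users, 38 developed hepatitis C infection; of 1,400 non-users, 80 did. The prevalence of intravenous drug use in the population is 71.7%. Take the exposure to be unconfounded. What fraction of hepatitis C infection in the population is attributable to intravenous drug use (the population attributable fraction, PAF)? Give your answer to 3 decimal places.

PAF ≈ 0.332

p₁ = P(outcome | exposed) = 38/393 = 0.096692
p₀ = P(outcome | unexposed) = 80/1400 = 0.057143
Overall risk P(Y=1) = π·p₁ + (1−π)·p₀ = 0.717×0.096692 + 0.283×0.057143 = 0.0855.
Under exogeneity, PAF = [P(Y=1) − p₀] / P(Y=1).
PAF = (0.0855 − 0.057143) / 0.0855 ≈ 0.3317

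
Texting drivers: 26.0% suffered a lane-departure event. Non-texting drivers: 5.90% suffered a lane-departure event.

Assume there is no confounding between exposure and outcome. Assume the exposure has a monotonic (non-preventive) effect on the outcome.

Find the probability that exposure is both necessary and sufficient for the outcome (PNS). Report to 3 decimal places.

p₁ = 0.26, p₀ = 0.059.
Under exogeneity and monotonicity, PNS = p₁ − p₀.
PNS = 0.26 − 0.059 = 0.201

PNS ≈ 0.201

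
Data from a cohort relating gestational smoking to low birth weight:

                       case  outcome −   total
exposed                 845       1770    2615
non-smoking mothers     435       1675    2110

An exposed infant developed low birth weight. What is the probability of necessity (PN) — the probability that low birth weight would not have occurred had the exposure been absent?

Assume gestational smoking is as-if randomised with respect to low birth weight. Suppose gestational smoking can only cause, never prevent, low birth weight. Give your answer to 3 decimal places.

p₁ = P(outcome | exposed) = 845/2615 = 0.32314
p₀ = P(outcome | unexposed) = 435/2110 = 0.20616
Under exogeneity and monotonicity, PN = (p₁ − p₀)/p₁.
PN = (0.32314 − 0.20616) / 0.32314 ≈ 0.3620

PN ≈ 0.362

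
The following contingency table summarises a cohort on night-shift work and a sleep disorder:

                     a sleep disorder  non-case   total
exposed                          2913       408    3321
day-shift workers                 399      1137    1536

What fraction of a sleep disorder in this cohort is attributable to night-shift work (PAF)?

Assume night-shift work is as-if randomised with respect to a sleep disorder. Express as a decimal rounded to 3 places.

PAF ≈ 0.619

p₁ = P(outcome | exposed) = 2913/3321 = 0.87715
p₀ = P(outcome | unexposed) = 399/1536 = 0.25977
Exposure prevalence π = 3321/4857 = 0.68376; overall risk P(Y=1) = 0.6819.
Under exogeneity, PAF = [P(Y=1) − p₀]/P(Y=1).
PAF = (0.6819 − 0.25977) / 0.6819 ≈ 0.6191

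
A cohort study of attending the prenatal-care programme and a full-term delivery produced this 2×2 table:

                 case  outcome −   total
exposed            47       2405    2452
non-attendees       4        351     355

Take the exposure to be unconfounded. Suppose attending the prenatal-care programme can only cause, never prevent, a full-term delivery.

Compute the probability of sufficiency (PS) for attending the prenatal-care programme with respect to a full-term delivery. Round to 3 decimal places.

p₁ = P(outcome | exposed) = 47/2452 = 0.019168
p₀ = P(outcome | unexposed) = 4/355 = 0.011268
Under exogeneity and monotonicity, PS = (p₁ − p₀)/(1 − p₀).
PS = (0.019168 − 0.011268) / 0.98873 ≈ 0.0080

PS ≈ 0.008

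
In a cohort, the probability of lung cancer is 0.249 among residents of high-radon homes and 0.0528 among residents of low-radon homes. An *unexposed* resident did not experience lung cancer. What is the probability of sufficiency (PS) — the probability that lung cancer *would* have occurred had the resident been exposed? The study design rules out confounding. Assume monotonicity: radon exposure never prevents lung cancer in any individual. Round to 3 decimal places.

PS ≈ 0.207

Let p₁ = 0.249, p₀ = 0.0528.
Under exogeneity and monotonicity, PS = (p₁ − p₀) / (1 − p₀).
PS = (0.249 − 0.0528) / (1 − 0.0528) = 0.1962 / 0.9472 ≈ 0.2071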